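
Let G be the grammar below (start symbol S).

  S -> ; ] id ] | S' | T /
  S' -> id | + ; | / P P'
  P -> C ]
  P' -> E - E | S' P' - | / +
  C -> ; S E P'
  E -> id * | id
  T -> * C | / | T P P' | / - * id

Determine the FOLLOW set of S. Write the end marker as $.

S is the start symbol, so $ ∈ FOLLOW(S).
In C -> ; S E P': add FIRST(E P') = { id }.
Union: FOLLOW(S) = { $, id }.

{ $, id }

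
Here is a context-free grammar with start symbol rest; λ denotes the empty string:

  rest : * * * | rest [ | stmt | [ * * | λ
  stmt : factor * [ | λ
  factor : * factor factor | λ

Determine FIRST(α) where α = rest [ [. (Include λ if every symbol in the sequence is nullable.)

{ *, [ }

Add FIRST(rest)\{λ} = { *, [ }; rest is nullable, continue.
[ is a terminal; add {[} and stop.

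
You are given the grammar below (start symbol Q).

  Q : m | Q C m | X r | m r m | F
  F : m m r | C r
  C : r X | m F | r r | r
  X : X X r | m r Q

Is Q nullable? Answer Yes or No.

No nonterminal in this grammar is nullable.
No production of Q has an RHS whose symbols are all nullable, so Q is not nullable.

No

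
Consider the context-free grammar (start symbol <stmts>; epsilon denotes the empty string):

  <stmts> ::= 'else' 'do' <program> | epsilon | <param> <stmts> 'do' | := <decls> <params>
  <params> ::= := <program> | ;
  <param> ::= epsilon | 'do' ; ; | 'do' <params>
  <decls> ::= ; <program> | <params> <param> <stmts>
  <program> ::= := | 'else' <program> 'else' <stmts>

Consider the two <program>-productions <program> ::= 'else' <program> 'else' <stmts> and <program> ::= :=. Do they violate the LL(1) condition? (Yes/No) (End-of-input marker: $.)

FIRST('else' <program> 'else' <stmts>) = { 'else' } and FIRST(:=) = { := }.
The FIRST sets are disjoint and neither alternative is nullable — no conflict.

No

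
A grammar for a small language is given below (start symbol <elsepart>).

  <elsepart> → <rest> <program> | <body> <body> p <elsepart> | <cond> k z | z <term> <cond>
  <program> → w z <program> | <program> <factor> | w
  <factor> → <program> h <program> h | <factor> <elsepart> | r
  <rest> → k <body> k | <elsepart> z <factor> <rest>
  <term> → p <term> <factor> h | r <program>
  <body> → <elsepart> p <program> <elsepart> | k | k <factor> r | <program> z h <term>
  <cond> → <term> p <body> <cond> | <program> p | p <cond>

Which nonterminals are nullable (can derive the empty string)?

{ } (none)

No nonterminal has an empty production or an RHS whose symbols are all nullable.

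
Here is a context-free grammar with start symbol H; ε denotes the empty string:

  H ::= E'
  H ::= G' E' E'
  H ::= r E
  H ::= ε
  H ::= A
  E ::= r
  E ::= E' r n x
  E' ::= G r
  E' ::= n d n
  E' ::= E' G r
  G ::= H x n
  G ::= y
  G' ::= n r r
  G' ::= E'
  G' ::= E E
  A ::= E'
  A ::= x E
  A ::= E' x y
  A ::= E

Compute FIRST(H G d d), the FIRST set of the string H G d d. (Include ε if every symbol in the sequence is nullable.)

{ n, r, x, y }

Add FIRST(H)\{ε} = { n, r, x, y }; H is nullable, continue.
Add FIRST(G) = { n, r, x, y }; G is not nullable, stop.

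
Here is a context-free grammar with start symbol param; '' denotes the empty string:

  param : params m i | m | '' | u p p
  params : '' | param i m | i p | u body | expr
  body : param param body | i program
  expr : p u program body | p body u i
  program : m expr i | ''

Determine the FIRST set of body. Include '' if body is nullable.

From body : param param body: param, param nullable, take FIRST(param) ∪ FIRST(param) ∪ FIRST(body) = { i, m, p, u }.
body : i program contributes {i}.
Union: FIRST(body) = { i, m, p, u }.

{ i, m, p, u }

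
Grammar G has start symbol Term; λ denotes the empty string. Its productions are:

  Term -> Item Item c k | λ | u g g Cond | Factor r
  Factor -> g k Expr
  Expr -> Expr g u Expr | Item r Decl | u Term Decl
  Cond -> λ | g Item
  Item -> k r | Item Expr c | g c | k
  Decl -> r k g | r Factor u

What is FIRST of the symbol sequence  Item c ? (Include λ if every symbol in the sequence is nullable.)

Add FIRST(Item) = { g, k }; Item is not nullable, stop.

{ g, k }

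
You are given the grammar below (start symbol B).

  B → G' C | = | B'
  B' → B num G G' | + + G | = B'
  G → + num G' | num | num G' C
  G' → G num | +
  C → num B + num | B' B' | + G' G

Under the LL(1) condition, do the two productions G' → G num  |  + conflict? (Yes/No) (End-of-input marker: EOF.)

Yes

FIRST(G num) = { +, num } and FIRST(+) = { + }.
Both contain +, so the two alternatives are not disjoint — LL(1) conflict.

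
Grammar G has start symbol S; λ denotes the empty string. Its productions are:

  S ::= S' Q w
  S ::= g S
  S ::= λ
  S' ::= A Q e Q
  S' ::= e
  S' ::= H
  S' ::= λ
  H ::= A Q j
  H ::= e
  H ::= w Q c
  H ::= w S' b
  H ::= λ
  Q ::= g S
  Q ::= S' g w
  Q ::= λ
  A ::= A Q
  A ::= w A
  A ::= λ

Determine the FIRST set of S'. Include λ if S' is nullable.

From S' ::= A Q e Q: A, Q nullable, take FIRST(A) ∪ FIRST(Q) ∪ {e} = { e, g, j, w }.
S' ::= e contributes {e}.
From S' ::= H: add FIRST(H) = { e, g, j, w, λ } (including λ since H is nullable).
S' ::= λ contributes λ.
Union: FIRST(S') = { e, g, j, w, λ }.

{ e, g, j, w, λ }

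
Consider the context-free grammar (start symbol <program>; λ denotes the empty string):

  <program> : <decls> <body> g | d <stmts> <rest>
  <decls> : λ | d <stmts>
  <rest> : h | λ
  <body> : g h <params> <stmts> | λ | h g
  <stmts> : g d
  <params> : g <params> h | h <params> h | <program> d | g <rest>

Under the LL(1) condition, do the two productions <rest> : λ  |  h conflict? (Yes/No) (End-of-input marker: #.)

FIRST(λ) = { λ } and FIRST(h) = { h }.
The first alternative is nullable and FOLLOW(<rest>) = { #, d, g, h } shares h with FIRST of the second — conflict.

Yes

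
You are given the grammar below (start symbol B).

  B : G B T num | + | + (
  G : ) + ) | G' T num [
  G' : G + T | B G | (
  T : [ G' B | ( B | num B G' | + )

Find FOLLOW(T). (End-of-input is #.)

In B : G B T num: add FIRST(num) = { num }.
In G : G' T num [: add FIRST(num [) = { num }.
In G' : G + T: T is at the end, add FOLLOW(G') = { (, ), +, [, num }.
Union: FOLLOW(T) = { (, ), +, [, num }.

{ (, ), +, [, num }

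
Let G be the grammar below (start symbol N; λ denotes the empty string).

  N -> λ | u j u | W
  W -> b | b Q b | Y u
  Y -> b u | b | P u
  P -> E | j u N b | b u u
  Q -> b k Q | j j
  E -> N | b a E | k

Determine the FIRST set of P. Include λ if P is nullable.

{ b, j, k, u, λ }

From P -> E: add FIRST(E) = { b, j, k, u, λ } (including λ since E is nullable).
P -> j u N b contributes {j}.
P -> b u u contributes {b}.
Union: FIRST(P) = { b, j, k, u, λ }.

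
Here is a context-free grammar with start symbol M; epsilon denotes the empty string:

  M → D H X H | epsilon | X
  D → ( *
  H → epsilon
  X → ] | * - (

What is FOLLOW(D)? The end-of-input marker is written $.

{ *, ] }

In M → D H X H: add FIRST(H X H) = { *, ] }.
Union: FOLLOW(D) = { *, ] }.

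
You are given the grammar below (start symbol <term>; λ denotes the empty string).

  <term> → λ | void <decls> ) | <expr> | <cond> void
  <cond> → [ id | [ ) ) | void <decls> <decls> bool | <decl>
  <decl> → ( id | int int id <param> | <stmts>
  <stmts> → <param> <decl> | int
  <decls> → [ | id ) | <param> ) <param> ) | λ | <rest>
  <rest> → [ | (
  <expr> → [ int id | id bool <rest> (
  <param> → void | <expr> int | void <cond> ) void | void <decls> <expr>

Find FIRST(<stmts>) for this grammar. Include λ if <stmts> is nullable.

From <stmts> → <param> <decl>: add FIRST(<param>) = { [, id, void }.
<stmts> → int contributes {int}.
Union: FIRST(<stmts>) = { [, id, int, void }.

{ [, id, int, void }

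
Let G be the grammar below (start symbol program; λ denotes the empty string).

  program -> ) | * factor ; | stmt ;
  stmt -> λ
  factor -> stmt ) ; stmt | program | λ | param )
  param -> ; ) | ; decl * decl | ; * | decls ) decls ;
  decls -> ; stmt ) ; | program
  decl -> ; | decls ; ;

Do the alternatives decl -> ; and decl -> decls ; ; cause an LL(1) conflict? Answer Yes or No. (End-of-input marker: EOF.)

FIRST(;) = { ; } and FIRST(decls ; ;) = { ), *, ; }.
Both contain ;, so the two alternatives are not disjoint — LL(1) conflict.

Yes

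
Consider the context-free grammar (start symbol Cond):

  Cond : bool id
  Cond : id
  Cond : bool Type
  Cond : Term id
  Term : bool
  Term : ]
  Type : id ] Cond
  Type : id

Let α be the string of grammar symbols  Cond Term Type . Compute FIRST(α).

{ ], bool, id }

Add FIRST(Cond) = { ], bool, id }; Cond is not nullable, stop.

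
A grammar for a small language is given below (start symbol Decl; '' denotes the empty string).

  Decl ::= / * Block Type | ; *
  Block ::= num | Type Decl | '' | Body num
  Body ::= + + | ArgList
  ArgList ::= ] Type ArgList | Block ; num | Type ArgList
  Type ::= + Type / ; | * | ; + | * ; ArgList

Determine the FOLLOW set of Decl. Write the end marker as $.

Decl is the start symbol, so $ ∈ FOLLOW(Decl).
In Block ::= Type Decl: Decl is at the end, add FOLLOW(Block) = { *, +, ; }.
Union: FOLLOW(Decl) = { $, *, +, ; }.

{ $, *, +, ; }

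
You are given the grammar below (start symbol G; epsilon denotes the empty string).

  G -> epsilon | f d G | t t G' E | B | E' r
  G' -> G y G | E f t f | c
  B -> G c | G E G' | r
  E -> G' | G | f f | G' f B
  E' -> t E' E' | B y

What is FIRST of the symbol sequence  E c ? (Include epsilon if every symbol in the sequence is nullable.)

Add FIRST(E)\{epsilon} = { c, f, r, t, y }; E is nullable, continue.
c is a terminal; add {c} and stop.

{ c, f, r, t, y }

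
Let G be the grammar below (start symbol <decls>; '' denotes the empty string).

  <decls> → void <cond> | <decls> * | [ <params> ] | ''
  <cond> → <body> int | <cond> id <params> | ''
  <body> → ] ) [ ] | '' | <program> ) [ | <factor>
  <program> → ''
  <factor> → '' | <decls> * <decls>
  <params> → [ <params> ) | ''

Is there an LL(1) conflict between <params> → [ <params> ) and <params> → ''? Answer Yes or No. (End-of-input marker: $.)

No

FIRST([ <params> )) = { [ } and FIRST('') = { '' }.
The second is nullable but FOLLOW(<params>) = { $, ), *, ], id, int } is disjoint from FIRST of the first.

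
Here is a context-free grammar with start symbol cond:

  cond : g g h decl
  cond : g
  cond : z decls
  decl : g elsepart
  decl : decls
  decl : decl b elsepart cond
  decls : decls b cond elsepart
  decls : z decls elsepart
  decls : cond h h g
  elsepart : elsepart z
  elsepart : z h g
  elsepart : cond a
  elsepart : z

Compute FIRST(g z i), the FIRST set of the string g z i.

{ g }

g is a terminal; add {g} and stop.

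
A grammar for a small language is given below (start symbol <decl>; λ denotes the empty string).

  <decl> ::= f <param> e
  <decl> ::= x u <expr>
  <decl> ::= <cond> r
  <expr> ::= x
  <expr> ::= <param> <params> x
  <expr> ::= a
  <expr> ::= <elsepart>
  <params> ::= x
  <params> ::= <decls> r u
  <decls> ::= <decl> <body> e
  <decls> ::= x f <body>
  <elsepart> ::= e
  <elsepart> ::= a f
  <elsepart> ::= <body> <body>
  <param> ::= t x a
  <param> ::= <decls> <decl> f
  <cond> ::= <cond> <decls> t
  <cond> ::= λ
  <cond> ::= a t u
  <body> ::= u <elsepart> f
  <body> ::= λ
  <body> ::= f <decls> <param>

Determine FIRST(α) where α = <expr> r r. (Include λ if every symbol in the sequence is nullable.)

Add FIRST(<expr>)\{λ} = { a, e, f, r, t, u, x }; <expr> is nullable, continue.
r is a terminal; add {r} and stop.

{ a, e, f, r, t, u, x }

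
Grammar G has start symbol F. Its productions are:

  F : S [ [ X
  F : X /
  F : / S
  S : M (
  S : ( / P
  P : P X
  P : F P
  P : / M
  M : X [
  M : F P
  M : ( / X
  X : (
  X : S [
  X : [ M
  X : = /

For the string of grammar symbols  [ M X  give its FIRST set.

[ is a terminal; add {[} and stop.

{ [ }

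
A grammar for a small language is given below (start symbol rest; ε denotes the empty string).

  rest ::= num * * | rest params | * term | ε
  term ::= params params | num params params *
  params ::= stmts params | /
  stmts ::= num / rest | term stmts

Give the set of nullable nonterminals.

{ rest }

Directly nullable (have an ε-production): rest.
No other nonterminal has a production whose RHS symbols are all nullable.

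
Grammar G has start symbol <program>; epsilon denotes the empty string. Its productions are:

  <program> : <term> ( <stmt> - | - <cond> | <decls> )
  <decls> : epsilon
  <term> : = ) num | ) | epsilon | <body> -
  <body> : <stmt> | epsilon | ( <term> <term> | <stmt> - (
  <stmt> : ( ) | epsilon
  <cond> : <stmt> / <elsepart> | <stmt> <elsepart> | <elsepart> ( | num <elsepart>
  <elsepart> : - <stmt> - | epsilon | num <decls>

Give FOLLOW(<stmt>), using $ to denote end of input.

In <program> : <term> ( <stmt> -: add FIRST(-) = { - }.
In <body> : <stmt>: <stmt> is at the end, add FOLLOW(<body>) = { - }.
In <body> : <stmt> - (: add FIRST(- () = { - }.
In <cond> : <stmt> / <elsepart>: add FIRST(/ <elsepart>) = { / }.
In <cond> : <stmt> <elsepart>: add FIRST(<elsepart>)\{epsilon} = { -, num }.
  Since <elsepart> is nullable, also add FOLLOW(<cond>) = { $ }.
In <elsepart> : - <stmt> -: add FIRST(-) = { - }.
Union: FOLLOW(<stmt>) = { $, -, /, num }.

{ $, -, /, num }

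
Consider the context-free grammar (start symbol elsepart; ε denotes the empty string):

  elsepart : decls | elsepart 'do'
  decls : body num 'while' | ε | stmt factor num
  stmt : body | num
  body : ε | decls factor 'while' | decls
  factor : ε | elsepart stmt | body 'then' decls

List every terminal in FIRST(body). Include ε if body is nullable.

{ 'do', 'then', 'while', num, ε }

body : ε contributes ε.
From body : decls factor 'while': decls, factor nullable, take FIRST(decls) ∪ FIRST(factor) ∪ {'while'} = { 'do', 'then', 'while', num }.
From body : decls: add FIRST(decls) = { 'do', 'then', 'while', num, ε } (including ε since decls is nullable).
Union: FIRST(body) = { 'do', 'then', 'while', num, ε }.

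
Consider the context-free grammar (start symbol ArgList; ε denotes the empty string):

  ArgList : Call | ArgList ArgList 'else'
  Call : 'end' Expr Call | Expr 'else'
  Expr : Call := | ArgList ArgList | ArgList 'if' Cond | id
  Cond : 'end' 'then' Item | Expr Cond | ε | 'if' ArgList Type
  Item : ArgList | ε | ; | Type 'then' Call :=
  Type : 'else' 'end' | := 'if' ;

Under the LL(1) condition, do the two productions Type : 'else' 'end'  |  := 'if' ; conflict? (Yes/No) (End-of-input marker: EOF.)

No

FIRST('else' 'end') = { 'else' } and FIRST(:= 'if' ;) = { := }.
The FIRST sets are disjoint and neither alternative is nullable — no conflict.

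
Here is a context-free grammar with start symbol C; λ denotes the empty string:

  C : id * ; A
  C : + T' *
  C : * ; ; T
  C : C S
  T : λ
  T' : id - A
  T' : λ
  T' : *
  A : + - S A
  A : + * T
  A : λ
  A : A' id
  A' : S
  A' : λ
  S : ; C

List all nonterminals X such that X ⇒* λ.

{ A, A', T, T' }

Directly nullable (have an λ-production): T, T', A, A'.
No other nonterminal has a production whose RHS symbols are all nullable.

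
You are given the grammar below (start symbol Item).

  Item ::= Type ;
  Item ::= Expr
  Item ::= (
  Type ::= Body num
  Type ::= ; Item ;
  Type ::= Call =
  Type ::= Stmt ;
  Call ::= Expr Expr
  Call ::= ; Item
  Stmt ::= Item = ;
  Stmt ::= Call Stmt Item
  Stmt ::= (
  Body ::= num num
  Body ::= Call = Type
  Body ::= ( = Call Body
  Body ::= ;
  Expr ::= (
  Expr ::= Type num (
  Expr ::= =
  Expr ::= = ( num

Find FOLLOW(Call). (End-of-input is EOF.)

In Type ::= Call =: add FIRST(=) = { = }.
In Stmt ::= Call Stmt Item: add FIRST(Stmt Item) = { (, ;, =, num }.
In Body ::= Call = Type: add FIRST(= Type) = { = }.
In Body ::= ( = Call Body: add FIRST(Body) = { (, ;, =, num }.
Union: FOLLOW(Call) = { (, ;, =, num }.

{ (, ;, =, num }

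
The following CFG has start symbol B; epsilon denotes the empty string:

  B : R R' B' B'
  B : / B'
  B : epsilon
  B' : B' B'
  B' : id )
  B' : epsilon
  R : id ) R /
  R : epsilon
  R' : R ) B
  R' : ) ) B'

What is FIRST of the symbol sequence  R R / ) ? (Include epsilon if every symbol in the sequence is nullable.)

Add FIRST(R)\{epsilon} = { id }; R is nullable, continue.
Add FIRST(R)\{epsilon} = { id }; R is nullable, continue.
/ is a terminal; add {/} and stop.

{ /, id }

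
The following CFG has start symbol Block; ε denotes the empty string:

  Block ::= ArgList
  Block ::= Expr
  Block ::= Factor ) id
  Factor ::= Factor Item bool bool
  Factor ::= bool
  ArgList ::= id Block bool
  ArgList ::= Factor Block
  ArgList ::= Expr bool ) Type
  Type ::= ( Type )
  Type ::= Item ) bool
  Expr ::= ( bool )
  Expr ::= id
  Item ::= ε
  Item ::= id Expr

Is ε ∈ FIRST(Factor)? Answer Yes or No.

No

Nullable nonterminals: Item.
No production of Factor has an RHS whose symbols are all nullable, so Factor is not nullable.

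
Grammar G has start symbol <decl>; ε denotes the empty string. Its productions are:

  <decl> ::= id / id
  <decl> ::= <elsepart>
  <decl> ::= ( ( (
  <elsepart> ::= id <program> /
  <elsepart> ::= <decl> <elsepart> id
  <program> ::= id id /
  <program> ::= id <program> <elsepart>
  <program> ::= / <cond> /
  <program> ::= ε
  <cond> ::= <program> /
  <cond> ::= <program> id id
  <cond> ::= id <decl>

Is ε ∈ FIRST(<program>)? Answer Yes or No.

<program> has an ε-production, so <program> ⇒ ε.

Yes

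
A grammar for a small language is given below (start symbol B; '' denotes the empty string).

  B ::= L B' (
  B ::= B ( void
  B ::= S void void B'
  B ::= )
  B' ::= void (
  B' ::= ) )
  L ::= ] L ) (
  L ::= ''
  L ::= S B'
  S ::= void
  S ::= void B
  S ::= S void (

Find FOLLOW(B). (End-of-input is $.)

{ $, (, ), void }

B is the start symbol, so $ ∈ FOLLOW(B).
In B ::= B ( void: add FIRST(( void) = { ( }.
In S ::= void B: B is at the end, add FOLLOW(S) = { ), void }.
Union: FOLLOW(B) = { $, (, ), void }.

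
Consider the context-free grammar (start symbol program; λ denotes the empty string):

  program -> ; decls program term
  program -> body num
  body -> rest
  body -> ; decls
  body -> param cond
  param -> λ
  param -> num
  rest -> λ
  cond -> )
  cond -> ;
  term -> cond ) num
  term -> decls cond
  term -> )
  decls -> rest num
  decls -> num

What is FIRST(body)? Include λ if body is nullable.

From body -> rest: add FIRST(rest) = { λ } (including λ since rest is nullable).
body -> ; decls contributes {;}.
From body -> param cond: param nullable, take FIRST(param) ∪ FIRST(cond) = { ), ;, num }.
Union: FIRST(body) = { ), ;, num, λ }.

{ ), ;, num, λ }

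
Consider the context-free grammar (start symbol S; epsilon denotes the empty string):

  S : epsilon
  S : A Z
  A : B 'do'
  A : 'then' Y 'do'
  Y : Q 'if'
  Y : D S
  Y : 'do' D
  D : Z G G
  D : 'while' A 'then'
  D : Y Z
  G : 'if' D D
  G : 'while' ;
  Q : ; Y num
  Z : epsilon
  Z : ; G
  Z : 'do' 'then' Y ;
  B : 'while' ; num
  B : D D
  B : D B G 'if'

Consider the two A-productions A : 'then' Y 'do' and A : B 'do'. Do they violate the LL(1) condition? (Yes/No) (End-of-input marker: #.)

No

FIRST('then' Y 'do') = { 'then' } and FIRST(B 'do') = { 'do', 'if', 'while', ; }.
The FIRST sets are disjoint and neither alternative is nullable — no conflict.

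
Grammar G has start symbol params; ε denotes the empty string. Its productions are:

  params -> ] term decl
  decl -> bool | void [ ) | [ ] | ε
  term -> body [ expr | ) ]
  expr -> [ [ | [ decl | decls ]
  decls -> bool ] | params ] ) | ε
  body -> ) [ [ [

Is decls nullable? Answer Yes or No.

decls has an ε-production, so decls ⇒ ε.

Yes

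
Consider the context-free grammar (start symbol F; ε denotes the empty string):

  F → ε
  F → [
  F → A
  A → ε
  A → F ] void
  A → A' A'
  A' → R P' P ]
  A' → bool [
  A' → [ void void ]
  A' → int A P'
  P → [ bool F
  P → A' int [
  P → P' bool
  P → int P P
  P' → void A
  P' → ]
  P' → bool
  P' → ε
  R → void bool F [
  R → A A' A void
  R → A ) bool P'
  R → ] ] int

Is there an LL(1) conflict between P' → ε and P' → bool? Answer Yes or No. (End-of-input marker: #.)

FIRST(ε) = { ε } and FIRST(bool) = { bool }.
The first alternative is nullable and FOLLOW(P') = { #, ), [, ], bool, int, void } shares bool with FIRST of the second — conflict.

Yes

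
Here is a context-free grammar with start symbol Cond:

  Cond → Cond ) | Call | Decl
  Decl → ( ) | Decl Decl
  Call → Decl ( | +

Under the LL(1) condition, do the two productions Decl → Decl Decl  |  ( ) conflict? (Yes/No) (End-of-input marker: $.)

FIRST(Decl Decl) = { ( } and FIRST(( )) = { ( }.
Both contain (, so the two alternatives are not disjoint — LL(1) conflict.

Yes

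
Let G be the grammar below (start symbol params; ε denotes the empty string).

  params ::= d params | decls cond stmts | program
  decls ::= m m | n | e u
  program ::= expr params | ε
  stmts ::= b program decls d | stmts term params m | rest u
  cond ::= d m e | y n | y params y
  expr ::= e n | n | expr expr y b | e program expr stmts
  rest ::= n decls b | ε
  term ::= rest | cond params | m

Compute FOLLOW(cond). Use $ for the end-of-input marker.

In params ::= decls cond stmts: add FIRST(stmts) = { b, n, u }.
In term ::= cond params: add FIRST(params)\{ε} = { d, e, m, n }.
  Since params is nullable, also add FOLLOW(term) = { d, e, m, n }.
Union: FOLLOW(cond) = { b, d, e, m, n, u }.

{ b, d, e, m, n, u }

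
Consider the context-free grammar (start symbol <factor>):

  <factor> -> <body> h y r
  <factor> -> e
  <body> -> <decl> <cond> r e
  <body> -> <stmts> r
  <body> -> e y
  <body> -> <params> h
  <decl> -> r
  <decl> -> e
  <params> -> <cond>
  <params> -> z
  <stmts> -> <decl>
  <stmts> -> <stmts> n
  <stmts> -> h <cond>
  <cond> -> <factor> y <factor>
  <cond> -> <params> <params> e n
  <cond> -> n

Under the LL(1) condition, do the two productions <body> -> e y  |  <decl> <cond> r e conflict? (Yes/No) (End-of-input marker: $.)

Yes

FIRST(e y) = { e } and FIRST(<decl> <cond> r e) = { e, r }.
Both contain e, so the two alternatives are not disjoint — LL(1) conflict.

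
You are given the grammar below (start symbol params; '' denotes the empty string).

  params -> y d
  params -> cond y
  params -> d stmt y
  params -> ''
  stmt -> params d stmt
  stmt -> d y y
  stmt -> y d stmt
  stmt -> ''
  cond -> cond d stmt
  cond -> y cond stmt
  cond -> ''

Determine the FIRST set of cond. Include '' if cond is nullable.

{ d, y, '' }

From cond -> cond d stmt: cond nullable, take FIRST(cond) ∪ {d} = { d, y }.
cond -> y cond stmt contributes {y}.
cond -> '' contributes ''.
Union: FIRST(cond) = { d, y, '' }.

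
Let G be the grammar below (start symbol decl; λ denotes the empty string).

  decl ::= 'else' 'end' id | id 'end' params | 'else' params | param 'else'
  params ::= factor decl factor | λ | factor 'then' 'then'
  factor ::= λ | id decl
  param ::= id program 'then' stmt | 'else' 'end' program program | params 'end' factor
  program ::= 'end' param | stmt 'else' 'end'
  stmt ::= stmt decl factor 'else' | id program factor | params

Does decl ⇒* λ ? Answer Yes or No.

Nullable nonterminals: factor, params, stmt.
No production of decl has an RHS whose symbols are all nullable, so decl is not nullable.

No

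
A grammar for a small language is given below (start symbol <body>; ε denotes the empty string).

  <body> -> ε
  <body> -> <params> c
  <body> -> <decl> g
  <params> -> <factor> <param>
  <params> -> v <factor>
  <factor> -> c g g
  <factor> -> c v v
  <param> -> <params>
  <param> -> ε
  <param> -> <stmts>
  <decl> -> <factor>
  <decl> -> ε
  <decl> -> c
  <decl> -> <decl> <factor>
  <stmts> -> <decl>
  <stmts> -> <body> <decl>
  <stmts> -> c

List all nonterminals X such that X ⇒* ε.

{ <body>, <decl>, <param>, <stmts> }

Directly nullable (have an ε-production): <body>, <param>, <decl>.
<stmts> -> <decl> with every symbol nullable, so <stmts> is nullable.
No other nonterminal has a production whose RHS symbols are all nullable.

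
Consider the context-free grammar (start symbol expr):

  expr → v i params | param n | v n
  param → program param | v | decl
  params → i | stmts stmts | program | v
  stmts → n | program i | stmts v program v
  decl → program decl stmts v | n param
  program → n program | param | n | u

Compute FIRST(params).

{ i, n, u, v }

params → i contributes {i}.
From params → stmts stmts: add FIRST(stmts) = { n, u, v }.
From params → program: add FIRST(program) = { n, u, v }.
params → v contributes {v}.
Union: FIRST(params) = { i, n, u, v }.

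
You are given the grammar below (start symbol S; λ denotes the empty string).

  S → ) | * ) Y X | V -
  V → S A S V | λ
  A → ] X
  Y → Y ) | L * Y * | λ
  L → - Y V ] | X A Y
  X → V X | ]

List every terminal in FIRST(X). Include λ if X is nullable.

{ ), *, -, ] }

From X → V X: V nullable, take FIRST(V) ∪ FIRST(X) = { ), *, -, ] }.
X → ] contributes {]}.
Union: FIRST(X) = { ), *, -, ] }.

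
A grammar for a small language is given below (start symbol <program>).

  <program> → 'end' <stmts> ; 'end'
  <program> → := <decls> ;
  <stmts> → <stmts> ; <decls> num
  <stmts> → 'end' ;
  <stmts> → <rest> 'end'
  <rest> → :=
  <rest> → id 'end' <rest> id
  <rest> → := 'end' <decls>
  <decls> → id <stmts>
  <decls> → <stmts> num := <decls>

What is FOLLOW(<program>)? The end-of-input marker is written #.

{ # }

<program> is the start symbol, so # ∈ FOLLOW(<program>).
Union: FOLLOW(<program>) = { # }.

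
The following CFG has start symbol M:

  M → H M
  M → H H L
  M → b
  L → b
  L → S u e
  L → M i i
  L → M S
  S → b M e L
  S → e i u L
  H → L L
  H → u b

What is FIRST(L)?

L → b contributes {b}.
From L → S u e: add FIRST(S) = { b, e }.
From L → M i i: add FIRST(M) = { b, e, u }.
From L → M S: add FIRST(M) = { b, e, u }.
Union: FIRST(L) = { b, e, u }.

{ b, e, u }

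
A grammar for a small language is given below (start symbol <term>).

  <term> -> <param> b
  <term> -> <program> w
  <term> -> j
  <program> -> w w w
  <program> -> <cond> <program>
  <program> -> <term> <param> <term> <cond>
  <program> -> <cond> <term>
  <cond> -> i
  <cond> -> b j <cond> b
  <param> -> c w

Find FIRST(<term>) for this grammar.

From <term> -> <param> b: add FIRST(<param>) = { c }.
From <term> -> <program> w: add FIRST(<program>) = { b, c, i, j, w }.
<term> -> j contributes {j}.
Union: FIRST(<term>) = { b, c, i, j, w }.

{ b, c, i, j, w }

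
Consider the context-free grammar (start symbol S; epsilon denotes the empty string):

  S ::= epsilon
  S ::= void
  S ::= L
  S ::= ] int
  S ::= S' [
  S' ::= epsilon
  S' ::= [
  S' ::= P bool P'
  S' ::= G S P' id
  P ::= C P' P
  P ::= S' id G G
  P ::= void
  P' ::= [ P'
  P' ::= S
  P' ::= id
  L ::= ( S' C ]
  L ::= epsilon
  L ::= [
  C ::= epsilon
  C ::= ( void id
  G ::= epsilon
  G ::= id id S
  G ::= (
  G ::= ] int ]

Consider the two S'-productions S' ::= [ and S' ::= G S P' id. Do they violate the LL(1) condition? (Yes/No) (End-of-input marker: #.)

Yes

FIRST([) = { [ } and FIRST(G S P' id) = { (, [, ], id, void }.
Both contain [, so the two alternatives are not disjoint — LL(1) conflict.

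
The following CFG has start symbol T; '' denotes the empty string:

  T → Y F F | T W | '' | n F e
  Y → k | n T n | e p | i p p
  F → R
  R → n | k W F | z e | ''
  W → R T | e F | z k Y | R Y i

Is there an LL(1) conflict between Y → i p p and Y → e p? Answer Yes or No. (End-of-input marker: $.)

No

FIRST(i p p) = { i } and FIRST(e p) = { e }.
The FIRST sets are disjoint and neither alternative is nullable — no conflict.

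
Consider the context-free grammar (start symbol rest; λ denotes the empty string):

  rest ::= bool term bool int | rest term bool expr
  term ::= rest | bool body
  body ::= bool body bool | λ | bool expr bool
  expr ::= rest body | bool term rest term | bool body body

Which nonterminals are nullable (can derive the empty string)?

Directly nullable (have an λ-production): body.
No other nonterminal has a production whose RHS symbols are all nullable.

{ body }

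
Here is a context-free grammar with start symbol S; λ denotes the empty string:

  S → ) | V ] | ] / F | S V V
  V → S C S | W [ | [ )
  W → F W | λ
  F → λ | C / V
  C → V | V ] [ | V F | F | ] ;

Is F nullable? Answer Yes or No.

Yes

F has an λ-production, so F ⇒ λ.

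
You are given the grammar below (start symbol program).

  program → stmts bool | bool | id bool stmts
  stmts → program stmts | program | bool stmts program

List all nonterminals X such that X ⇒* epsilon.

No nonterminal has an empty production or an RHS whose symbols are all nullable.

{ } (none)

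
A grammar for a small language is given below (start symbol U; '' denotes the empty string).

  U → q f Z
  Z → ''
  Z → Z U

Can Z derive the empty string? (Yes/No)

Z has an ''-production, so Z ⇒ ''.

Yes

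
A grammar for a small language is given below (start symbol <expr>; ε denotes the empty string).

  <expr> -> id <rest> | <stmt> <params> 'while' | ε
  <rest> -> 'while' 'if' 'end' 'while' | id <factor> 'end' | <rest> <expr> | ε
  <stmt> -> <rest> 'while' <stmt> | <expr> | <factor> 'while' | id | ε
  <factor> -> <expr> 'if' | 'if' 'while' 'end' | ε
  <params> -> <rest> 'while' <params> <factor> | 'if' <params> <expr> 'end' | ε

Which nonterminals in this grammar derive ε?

{ <expr>, <factor>, <params>, <rest>, <stmt> }

Directly nullable (have an ε-production): <expr>, <rest>, <stmt>, <factor>, <params>.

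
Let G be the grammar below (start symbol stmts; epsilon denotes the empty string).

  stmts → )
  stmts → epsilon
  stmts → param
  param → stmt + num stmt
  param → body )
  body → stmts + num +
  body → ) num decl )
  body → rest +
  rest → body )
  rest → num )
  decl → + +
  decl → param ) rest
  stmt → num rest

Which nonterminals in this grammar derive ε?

{ stmts }

Directly nullable (have an epsilon-production): stmts.
No other nonterminal has a production whose RHS symbols are all nullable.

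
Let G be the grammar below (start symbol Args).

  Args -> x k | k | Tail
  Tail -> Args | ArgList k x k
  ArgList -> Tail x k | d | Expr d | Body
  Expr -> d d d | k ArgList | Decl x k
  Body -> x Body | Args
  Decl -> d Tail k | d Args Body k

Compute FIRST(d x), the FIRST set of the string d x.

{ d }

d is a terminal; add {d} and stop.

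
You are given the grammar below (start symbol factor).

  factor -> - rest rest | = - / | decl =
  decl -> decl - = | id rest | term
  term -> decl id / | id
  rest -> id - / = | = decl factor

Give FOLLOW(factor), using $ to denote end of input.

{ $, -, =, id }

factor is the start symbol, so $ ∈ FOLLOW(factor).
In rest -> = decl factor: factor is at the end, add FOLLOW(rest) = { $, -, =, id }.
Union: FOLLOW(factor) = { $, -, =, id }.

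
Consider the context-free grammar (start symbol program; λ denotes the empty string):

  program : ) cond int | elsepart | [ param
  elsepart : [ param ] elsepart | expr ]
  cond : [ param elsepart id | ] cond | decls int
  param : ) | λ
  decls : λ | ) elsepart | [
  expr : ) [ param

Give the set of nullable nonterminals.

{ decls, param }

Directly nullable (have an λ-production): param, decls.
No other nonterminal has a production whose RHS symbols are all nullable.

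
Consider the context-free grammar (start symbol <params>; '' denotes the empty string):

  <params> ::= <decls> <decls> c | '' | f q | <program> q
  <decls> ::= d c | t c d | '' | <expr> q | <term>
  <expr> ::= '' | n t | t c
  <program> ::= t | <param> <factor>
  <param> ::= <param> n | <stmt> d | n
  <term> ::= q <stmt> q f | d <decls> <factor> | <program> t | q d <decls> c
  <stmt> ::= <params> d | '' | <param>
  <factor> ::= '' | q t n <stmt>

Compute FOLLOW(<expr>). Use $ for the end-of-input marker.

{ q }

In <decls> ::= <expr> q: add FIRST(q) = { q }.
Union: FOLLOW(<expr>) = { q }.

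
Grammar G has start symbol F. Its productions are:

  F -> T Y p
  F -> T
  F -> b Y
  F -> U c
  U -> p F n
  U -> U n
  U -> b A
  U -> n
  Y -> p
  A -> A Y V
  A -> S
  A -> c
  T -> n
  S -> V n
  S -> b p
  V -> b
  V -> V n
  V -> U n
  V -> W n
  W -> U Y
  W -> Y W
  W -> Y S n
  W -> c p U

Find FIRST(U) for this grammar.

{ b, n, p }

U -> p F n contributes {p}.
From U -> U n: add FIRST(U) = { b, n, p }.
U -> b A contributes {b}.
U -> n contributes {n}.
Union: FIRST(U) = { b, n, p }.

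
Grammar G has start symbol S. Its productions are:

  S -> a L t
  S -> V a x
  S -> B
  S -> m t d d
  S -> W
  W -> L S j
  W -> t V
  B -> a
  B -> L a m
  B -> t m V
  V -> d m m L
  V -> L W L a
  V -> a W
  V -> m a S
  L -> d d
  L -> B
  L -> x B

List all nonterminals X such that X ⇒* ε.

{ } (none)

No nonterminal has an empty production or an RHS whose symbols are all nullable.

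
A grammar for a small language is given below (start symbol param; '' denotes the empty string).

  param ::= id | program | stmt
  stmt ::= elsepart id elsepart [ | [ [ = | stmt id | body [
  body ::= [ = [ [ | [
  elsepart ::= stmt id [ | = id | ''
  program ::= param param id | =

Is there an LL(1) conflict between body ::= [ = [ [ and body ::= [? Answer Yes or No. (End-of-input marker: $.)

FIRST([ = [ [) = { [ } and FIRST([) = { [ }.
Both contain [, so the two alternatives are not disjoint — LL(1) conflict.

Yes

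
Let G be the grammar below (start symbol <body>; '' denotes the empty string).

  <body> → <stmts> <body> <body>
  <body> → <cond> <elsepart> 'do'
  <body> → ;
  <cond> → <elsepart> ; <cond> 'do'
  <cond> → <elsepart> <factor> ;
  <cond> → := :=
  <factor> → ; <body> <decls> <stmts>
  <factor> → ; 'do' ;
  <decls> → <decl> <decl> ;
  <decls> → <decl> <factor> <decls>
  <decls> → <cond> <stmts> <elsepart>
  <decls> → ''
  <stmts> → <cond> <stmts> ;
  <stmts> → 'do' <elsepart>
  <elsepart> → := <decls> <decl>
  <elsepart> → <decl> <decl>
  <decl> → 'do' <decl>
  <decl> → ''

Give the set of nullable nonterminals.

{ <decl>, <decls>, <elsepart> }

Directly nullable (have an ''-production): <decls>, <decl>.
<elsepart> → <decl> <decl> with every symbol nullable, so <elsepart> is nullable.
No other nonterminal has a production whose RHS symbols are all nullable.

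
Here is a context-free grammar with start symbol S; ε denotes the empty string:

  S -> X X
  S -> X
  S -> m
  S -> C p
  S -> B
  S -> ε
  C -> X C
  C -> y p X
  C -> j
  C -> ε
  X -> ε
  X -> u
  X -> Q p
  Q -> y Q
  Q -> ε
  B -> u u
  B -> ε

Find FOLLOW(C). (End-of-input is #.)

In S -> C p: add FIRST(p) = { p }.
In C -> X C: C is at the end, add FOLLOW(C) = { p }.
Union: FOLLOW(C) = { p }.

{ p }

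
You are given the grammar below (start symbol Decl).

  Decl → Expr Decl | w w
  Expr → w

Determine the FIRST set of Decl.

From Decl → Expr Decl: add FIRST(Expr) = { w }.
Decl → w w contributes {w}.
Union: FIRST(Decl) = { w }.

{ w }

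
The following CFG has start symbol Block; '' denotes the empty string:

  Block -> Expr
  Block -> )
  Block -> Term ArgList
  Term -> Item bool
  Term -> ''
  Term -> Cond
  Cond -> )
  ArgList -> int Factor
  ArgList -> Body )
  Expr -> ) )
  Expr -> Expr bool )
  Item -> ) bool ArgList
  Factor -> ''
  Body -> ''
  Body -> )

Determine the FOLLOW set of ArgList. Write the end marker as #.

In Block -> Term ArgList: ArgList is at the end, add FOLLOW(Block) = { # }.
In Item -> ) bool ArgList: ArgList is at the end, add FOLLOW(Item) = { bool }.
Union: FOLLOW(ArgList) = { #, bool }.

{ #, bool }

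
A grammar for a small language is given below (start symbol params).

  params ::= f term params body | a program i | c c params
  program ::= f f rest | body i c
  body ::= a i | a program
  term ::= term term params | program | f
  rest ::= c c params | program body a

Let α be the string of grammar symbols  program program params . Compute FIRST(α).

Add FIRST(program) = { a, f }; program is not nullable, stop.

{ a, f }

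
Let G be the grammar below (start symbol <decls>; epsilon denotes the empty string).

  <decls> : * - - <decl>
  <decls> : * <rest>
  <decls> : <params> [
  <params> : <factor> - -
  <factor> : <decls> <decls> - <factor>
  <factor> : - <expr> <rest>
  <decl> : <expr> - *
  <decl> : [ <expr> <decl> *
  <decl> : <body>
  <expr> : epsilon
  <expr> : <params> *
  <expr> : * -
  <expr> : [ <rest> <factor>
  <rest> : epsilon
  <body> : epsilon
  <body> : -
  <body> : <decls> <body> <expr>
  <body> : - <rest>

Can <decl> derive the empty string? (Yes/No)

<decl> : <body> and each of <body> is nullable, so <decl> ⇒* epsilon.

Yes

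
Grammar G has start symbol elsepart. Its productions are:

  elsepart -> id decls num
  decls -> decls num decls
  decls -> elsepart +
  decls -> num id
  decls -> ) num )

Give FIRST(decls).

{ ), id, num }

From decls -> decls num decls: add FIRST(decls) = { ), id, num }.
From decls -> elsepart +: add FIRST(elsepart) = { id }.
decls -> num id contributes {num}.
decls -> ) num ) contributes {)}.
Union: FIRST(decls) = { ), id, num }.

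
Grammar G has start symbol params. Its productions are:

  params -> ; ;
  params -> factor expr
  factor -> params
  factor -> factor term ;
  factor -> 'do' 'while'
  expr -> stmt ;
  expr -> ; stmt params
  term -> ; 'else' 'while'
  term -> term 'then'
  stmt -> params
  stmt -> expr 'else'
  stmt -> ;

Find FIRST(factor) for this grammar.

{ 'do', ; }

From factor -> params: add FIRST(params) = { 'do', ; }.
From factor -> factor term ;: add FIRST(factor) = { 'do', ; }.
factor -> 'do' 'while' contributes {'do'}.
Union: FIRST(factor) = { 'do', ; }.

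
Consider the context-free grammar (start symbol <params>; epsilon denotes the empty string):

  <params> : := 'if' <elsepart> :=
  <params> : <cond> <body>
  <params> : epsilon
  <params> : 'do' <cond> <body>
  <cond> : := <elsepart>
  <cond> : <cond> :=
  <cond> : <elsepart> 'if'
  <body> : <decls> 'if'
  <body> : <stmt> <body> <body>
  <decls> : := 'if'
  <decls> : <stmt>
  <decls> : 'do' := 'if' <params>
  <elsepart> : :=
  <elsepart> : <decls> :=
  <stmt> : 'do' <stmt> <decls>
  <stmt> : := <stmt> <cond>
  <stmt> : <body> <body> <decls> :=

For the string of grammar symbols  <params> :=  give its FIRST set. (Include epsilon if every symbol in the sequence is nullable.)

Add FIRST(<params>)\{epsilon} = { 'do', := }; <params> is nullable, continue.
:= is a terminal; add {:=} and stop.

{ 'do', := }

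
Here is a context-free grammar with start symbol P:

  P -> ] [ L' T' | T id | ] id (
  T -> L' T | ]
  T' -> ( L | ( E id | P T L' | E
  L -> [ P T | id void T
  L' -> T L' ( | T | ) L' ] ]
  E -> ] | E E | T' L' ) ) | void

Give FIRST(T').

T' -> ( L contributes {(}.
T' -> ( E id contributes {(}.
From T' -> P T L': add FIRST(P) = { ), ] }.
From T' -> E: add FIRST(E) = { (, ), ], void }.
Union: FIRST(T') = { (, ), ], void }.

{ (, ), ], void }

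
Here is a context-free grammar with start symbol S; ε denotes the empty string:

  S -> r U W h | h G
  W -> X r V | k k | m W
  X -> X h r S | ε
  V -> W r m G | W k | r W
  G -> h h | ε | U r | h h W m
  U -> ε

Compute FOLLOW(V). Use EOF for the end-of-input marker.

{ h, k, m, r }

In W -> X r V: V is at the end, add FOLLOW(W) = { h, k, m, r }.
Union: FOLLOW(V) = { h, k, m, r }.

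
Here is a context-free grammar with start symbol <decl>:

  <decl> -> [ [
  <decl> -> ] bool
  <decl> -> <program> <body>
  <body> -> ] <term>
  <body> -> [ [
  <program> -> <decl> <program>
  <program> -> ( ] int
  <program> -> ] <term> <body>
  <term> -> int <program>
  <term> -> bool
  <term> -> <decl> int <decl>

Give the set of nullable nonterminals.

{ } (none)

No nonterminal has an empty production or an RHS whose symbols are all nullable.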